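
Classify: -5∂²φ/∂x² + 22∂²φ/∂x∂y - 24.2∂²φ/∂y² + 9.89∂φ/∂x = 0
Parabolic (discriminant = 0).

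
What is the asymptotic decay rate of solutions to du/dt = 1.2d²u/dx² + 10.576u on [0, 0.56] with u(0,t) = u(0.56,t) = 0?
Eigenvalues: λₙ = 1.2n²π²/0.56² - 10.576.
First three modes:
  n=1: λ₁ = 1.2π²/0.56² - 10.576 ≈ 27.19
  n=2: λ₂ = 4.8π²/0.56² - 10.576 ≈ 140.489
  n=3: λ₃ = 10.8π²/0.56² - 10.576 ≈ 329.321
Since 1.2π²/0.56² ≈ 37.766 > 10.576, all λₙ > 0.
The n=1 mode decays slowest → dominates as t → ∞.
Asymptotic: u ~ c₁ sin(πx/0.56) e^{-λ₁t} with decay rate λ₁ ≈ 27.19.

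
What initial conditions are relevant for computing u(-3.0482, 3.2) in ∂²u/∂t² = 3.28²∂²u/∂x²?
Domain of dependence: [-13.5442, 7.4478]. Signals travel at speed 3.28, so data within |x - -3.0482| ≤ 3.28·3.2 = 10.496 can reach the point.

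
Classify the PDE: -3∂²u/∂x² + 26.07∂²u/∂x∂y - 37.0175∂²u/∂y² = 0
A = -3, B = 26.07, C = -37.0175. Discriminant B² - 4AC = 235.4349. Since 235.4349 > 0, hyperbolic.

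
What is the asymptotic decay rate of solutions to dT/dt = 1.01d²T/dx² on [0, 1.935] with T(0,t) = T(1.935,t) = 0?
Eigenvalues: λₙ = 1.01n²π²/1.935².
First three modes:
  n=1: λ₁ = 1.01π²/1.935² ≈ 2.662
  n=2: λ₂ = 4.04π²/1.935² ≈ 10.649 (4× faster decay)
  n=3: λ₃ = 9.09π²/1.935² ≈ 23.961 (9× faster decay)
As t → ∞, higher modes decay exponentially faster. The n=1 mode dominates: T ~ c₁ sin(πx/1.935) e^{-λ₁t}.
Decay rate: λ₁ = 1.01π²/1.935² ≈ 2.662.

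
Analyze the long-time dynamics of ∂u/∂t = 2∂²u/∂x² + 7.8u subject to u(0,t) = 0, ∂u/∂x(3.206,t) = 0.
Long-time behavior: u grows unboundedly. Reaction dominates diffusion (r=7.8 > κπ²/(4L²)≈0.48); solution grows exponentially.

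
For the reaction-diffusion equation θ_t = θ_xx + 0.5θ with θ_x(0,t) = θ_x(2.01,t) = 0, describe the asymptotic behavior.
θ grows unboundedly. With Neumann BCs the constant mode has diffusion eigenvalue 0, so any r > 0 makes it grow like e^(0.5t); solution grows exponentially.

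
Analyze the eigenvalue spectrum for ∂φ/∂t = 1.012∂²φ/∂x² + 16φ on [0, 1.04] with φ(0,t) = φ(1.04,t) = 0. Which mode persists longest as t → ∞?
Eigenvalues: λₙ = 1.012n²π²/1.04² - 16.
First three modes:
  n=1: λ₁ = 1.012π²/1.04² - 16 ≈ -6.765
  n=2: λ₂ = 4.048π²/1.04² - 16 ≈ 20.938
  n=3: λ₃ = 9.108π²/1.04² - 16 ≈ 67.111
Since 1.012π²/1.04² ≈ 9.235 < 16, λ₁ < 0.
The n=1 mode grows fastest (−λₙ is largest for n=1) → dominates.
Asymptotic: φ ~ c₁ sin(πx/1.04) e^{6.765t} (exponential growth at rate −λ₁ ≈ 6.765).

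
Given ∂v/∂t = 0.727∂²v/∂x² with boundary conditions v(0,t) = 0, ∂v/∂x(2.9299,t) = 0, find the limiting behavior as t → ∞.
v → 0. Heat escapes through the Dirichlet boundary.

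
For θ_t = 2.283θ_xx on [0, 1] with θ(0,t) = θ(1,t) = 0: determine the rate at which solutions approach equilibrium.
Eigenvalues: λₙ = 2.283n²π².
First three modes:
  n=1: λ₁ = 2.283π² ≈ 22.532
  n=2: λ₂ = 9.132π² ≈ 90.129 (4× faster decay)
  n=3: λ₃ = 20.547π² ≈ 202.791 (9× faster decay)
As t → ∞, higher modes decay exponentially faster. The n=1 mode dominates: θ ~ c₁ sin(πx) e^{-λ₁t}.
Decay rate: λ₁ = 2.283π² ≈ 22.532.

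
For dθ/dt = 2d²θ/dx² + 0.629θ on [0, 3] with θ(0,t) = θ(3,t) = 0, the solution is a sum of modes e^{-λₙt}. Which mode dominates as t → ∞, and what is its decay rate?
Eigenvalues: λₙ = 2n²π²/3² - 0.629.
First three modes:
  n=1: λ₁ = 2π²/3² - 0.629 ≈ 1.564
  n=2: λ₂ = 8π²/3² - 0.629 ≈ 8.144
  n=3: λ₃ = 18π²/3² - 0.629 ≈ 19.11
Since 2π²/3² ≈ 2.193 > 0.629, all λₙ > 0.
The n=1 mode decays slowest → dominates as t → ∞.
Asymptotic: θ ~ c₁ sin(πx/3) e^{-λ₁t} with decay rate λ₁ ≈ 1.564.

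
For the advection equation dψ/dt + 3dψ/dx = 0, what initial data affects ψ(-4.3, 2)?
A single point: x = -10.3. The characteristic through (-4.3, 2) is x - 3t = const, so x = -4.3 - 3·2 = -10.3.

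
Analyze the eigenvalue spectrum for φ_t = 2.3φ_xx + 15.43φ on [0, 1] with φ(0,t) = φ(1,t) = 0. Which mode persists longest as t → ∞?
Eigenvalues: λₙ = 2.3n²π²/1² - 15.43.
First three modes:
  n=1: λ₁ = 2.3π² - 15.43 ≈ 7.27
  n=2: λ₂ = 9.2π² - 15.43 ≈ 75.37
  n=3: λ₃ = 20.7π² - 15.43 ≈ 188.871
Since 2.3π² ≈ 22.7 > 15.43, all λₙ > 0.
The n=1 mode decays slowest → dominates as t → ∞.
Asymptotic: φ ~ c₁ sin(πx/1) e^{-λ₁t} with decay rate λ₁ ≈ 7.27.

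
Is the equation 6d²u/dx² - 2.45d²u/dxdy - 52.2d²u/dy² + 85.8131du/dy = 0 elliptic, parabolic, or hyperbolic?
Computing B² - 4AC with A = 6, B = -2.45, C = -52.2: discriminant = 1258.8025 (positive). Answer: hyperbolic.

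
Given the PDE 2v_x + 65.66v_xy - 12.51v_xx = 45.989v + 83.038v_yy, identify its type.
Rewriting in standard form: -12.51v_xx + 65.66v_xy - 83.038v_yy + 2v_x - 45.989v = 0. The second-order coefficients are A = -12.51, B = 65.66, C = -83.038. Since B² - 4AC = 156.01408 > 0, this is a hyperbolic PDE.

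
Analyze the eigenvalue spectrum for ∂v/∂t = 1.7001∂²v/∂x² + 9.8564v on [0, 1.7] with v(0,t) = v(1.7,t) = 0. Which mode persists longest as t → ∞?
Eigenvalues: λₙ = 1.7001n²π²/1.7² - 9.8564.
First three modes:
  n=1: λ₁ = 1.7001π²/1.7² - 9.8564 ≈ -4.05
  n=2: λ₂ = 6.8004π²/1.7² - 9.8564 ≈ 13.368
  n=3: λ₃ = 15.3009π²/1.7² - 9.8564 ≈ 42.398
Since 1.7001π²/1.7² ≈ 5.806 < 9.8564, λ₁ < 0.
The n=1 mode grows fastest (−λₙ is largest for n=1) → dominates.
Asymptotic: v ~ c₁ sin(πx/1.7) e^{4.05t} (exponential growth at rate −λ₁ ≈ 4.05).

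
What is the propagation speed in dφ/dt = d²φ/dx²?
Infinite. The heat equation is parabolic, not hyperbolic, so disturbances propagate instantly.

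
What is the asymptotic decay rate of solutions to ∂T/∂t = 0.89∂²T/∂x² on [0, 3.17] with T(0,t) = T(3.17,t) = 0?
Eigenvalues: λₙ = 0.89n²π²/3.17².
First three modes:
  n=1: λ₁ = 0.89π²/3.17² ≈ 0.874
  n=2: λ₂ = 3.56π²/3.17² ≈ 3.496 (4× faster decay)
  n=3: λ₃ = 8.01π²/3.17² ≈ 7.867 (9× faster decay)
As t → ∞, higher modes decay exponentially faster. The n=1 mode dominates: T ~ c₁ sin(πx/3.17) e^{-λ₁t}.
Decay rate: λ₁ = 0.89π²/3.17² ≈ 0.874.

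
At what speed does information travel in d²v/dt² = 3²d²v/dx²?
Speed = 3. Information travels along characteristics x = x₀ ± 3t.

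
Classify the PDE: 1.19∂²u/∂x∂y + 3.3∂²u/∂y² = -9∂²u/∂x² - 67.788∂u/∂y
Rewriting in standard form: 9∂²u/∂x² + 1.19∂²u/∂x∂y + 3.3∂²u/∂y² + 67.788∂u/∂y = 0. A = 9, B = 1.19, C = 3.3. Discriminant B² - 4AC = -117.3839. Since -117.3839 < 0, elliptic.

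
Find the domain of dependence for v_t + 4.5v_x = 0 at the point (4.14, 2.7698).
A single point: x = -8.3241. The characteristic through (4.14, 2.7698) is x - 4.5t = const, so x = 4.14 - 4.5·2.7698 = -8.3241.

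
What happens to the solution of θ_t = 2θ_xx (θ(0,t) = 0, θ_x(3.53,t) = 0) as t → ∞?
θ → 0. Heat escapes through the Dirichlet boundary.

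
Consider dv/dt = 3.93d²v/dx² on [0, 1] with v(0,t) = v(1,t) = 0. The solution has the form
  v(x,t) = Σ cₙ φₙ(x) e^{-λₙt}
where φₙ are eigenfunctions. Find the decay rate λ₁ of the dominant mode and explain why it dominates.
Eigenvalues: λₙ = 3.93n²π².
First three modes:
  n=1: λ₁ = 3.93π² ≈ 38.788
  n=2: λ₂ = 15.72π² ≈ 155.15 (4× faster decay)
  n=3: λ₃ = 35.37π² ≈ 349.088 (9× faster decay)
As t → ∞, higher modes decay exponentially faster. The n=1 mode dominates: v ~ c₁ sin(πx) e^{-λ₁t}.
Decay rate: λ₁ = 3.93π² ≈ 38.788.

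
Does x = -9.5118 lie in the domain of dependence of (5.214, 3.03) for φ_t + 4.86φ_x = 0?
Yes. The characteristic through (5.214, 3.03) passes through x = -9.5118.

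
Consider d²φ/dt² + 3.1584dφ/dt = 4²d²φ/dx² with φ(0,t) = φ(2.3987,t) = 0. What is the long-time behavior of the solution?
As t → ∞, φ → 0. Damping (γ=3.1584) dissipates energy; oscillations decay exponentially.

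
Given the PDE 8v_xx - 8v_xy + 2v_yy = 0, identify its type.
The second-order coefficients are A = 8, B = -8, C = 2. Since B² - 4AC = 0 = 0, this is a parabolic PDE.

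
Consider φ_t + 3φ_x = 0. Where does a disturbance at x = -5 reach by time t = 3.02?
At x = 4.06. The characteristic carries data from (-5, 0) to (4.06, 3.02).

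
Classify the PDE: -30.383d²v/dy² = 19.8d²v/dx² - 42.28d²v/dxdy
Rewriting in standard form: -19.8d²v/dx² + 42.28d²v/dxdy - 30.383d²v/dy² = 0. A = -19.8, B = 42.28, C = -30.383. Discriminant B² - 4AC = -618.7352. Since -618.7352 < 0, elliptic.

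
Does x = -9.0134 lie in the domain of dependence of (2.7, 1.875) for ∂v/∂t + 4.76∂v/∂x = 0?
No. Only data at x = -6.225 affects (2.7, 1.875). Advection has one-way propagation along characteristics.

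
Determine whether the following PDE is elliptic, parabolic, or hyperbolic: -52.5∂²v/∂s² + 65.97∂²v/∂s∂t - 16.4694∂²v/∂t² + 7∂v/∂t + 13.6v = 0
Coefficients: A = -52.5, B = 65.97, C = -16.4694. B² - 4AC = 893.4669, which is positive, so the equation is hyperbolic.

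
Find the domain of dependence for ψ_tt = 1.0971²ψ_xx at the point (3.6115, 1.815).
Domain of dependence: [1.6202635, 5.6027365]. Signals travel at speed 1.0971, so data within |x - 3.6115| ≤ 1.0971·1.815 = 1.9912365 can reach the point.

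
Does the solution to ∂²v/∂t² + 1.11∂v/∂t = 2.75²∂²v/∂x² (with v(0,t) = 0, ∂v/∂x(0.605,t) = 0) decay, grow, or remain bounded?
v → 0. Damping (γ=1.11) dissipates energy; oscillations decay exponentially.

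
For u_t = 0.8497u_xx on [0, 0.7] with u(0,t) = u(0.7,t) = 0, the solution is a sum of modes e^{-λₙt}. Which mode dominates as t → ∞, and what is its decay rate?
Eigenvalues: λₙ = 0.8497n²π²/0.7².
First three modes:
  n=1: λ₁ = 0.8497π²/0.7² ≈ 17.115
  n=2: λ₂ = 3.3988π²/0.7² ≈ 68.459 (4× faster decay)
  n=3: λ₃ = 7.6473π²/0.7² ≈ 154.032 (9× faster decay)
As t → ∞, higher modes decay exponentially faster. The n=1 mode dominates: u ~ c₁ sin(πx/0.7) e^{-λ₁t}.
Decay rate: λ₁ = 0.8497π²/0.7² ≈ 17.115.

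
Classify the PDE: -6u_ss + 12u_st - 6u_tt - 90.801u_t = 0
A = -6, B = 12, C = -6. Discriminant B² - 4AC = 0. Since 0 = 0, parabolic.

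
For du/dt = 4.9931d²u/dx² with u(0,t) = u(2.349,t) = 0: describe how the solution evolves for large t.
u → 0. Heat diffuses out through both boundaries.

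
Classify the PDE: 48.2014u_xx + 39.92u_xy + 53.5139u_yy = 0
A = 48.2014, B = 39.92, C = 53.5139. Discriminant B² - 4AC = -8724.17319784. Since -8724.17319784 < 0, elliptic.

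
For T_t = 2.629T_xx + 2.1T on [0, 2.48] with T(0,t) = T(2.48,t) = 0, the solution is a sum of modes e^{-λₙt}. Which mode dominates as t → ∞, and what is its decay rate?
Eigenvalues: λₙ = 2.629n²π²/2.48² - 2.1.
First three modes:
  n=1: λ₁ = 2.629π²/2.48² - 2.1 ≈ 2.119
  n=2: λ₂ = 10.516π²/2.48² - 2.1 ≈ 14.775
  n=3: λ₃ = 23.661π²/2.48² - 2.1 ≈ 35.869
Since 2.629π²/2.48² ≈ 4.219 > 2.1, all λₙ > 0.
The n=1 mode decays slowest → dominates as t → ∞.
Asymptotic: T ~ c₁ sin(πx/2.48) e^{-λ₁t} with decay rate λ₁ ≈ 2.119.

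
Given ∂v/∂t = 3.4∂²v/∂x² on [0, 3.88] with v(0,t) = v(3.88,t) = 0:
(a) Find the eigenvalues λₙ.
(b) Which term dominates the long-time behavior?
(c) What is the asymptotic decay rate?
Eigenvalues: λₙ = 3.4n²π²/3.88².
First three modes:
  n=1: λ₁ = 3.4π²/3.88² ≈ 2.229
  n=2: λ₂ = 13.6π²/3.88² ≈ 8.916 (4× faster decay)
  n=3: λ₃ = 30.6π²/3.88² ≈ 20.061 (9× faster decay)
As t → ∞, higher modes decay exponentially faster. The n=1 mode dominates: v ~ c₁ sin(πx/3.88) e^{-λ₁t}.
Decay rate: λ₁ = 3.4π²/3.88² ≈ 2.229.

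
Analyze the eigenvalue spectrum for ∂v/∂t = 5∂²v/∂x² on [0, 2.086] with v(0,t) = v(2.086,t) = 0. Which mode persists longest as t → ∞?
Eigenvalues: λₙ = 5n²π²/2.086².
First three modes:
  n=1: λ₁ = 5π²/2.086² ≈ 11.341
  n=2: λ₂ = 20π²/2.086² ≈ 45.363 (4× faster decay)
  n=3: λ₃ = 45π²/2.086² ≈ 102.067 (9× faster decay)
As t → ∞, higher modes decay exponentially faster. The n=1 mode dominates: v ~ c₁ sin(πx/2.086) e^{-λ₁t}.
Decay rate: λ₁ = 5π²/2.086² ≈ 11.341.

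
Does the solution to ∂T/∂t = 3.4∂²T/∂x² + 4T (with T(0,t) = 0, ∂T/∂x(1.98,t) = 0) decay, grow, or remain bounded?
T grows unboundedly. Reaction dominates diffusion (r=4 > κπ²/(4L²)≈2.14); solution grows exponentially.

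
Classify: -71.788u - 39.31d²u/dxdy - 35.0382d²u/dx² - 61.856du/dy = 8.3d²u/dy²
Rewriting in standard form: -35.0382d²u/dx² - 39.31d²u/dxdy - 8.3d²u/dy² - 61.856du/dy - 71.788u = 0. Hyperbolic (discriminant = 382.00786).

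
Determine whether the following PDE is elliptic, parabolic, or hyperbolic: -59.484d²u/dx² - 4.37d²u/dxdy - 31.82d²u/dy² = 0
Coefficients: A = -59.484, B = -4.37, C = -31.82. B² - 4AC = -7552.02662, which is negative, so the equation is elliptic.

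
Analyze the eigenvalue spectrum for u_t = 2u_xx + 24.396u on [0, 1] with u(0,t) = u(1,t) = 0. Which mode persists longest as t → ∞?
Eigenvalues: λₙ = 2n²π²/1² - 24.396.
First three modes:
  n=1: λ₁ = 2π² - 24.396 ≈ -4.657
  n=2: λ₂ = 8π² - 24.396 ≈ 54.561
  n=3: λ₃ = 18π² - 24.396 ≈ 153.257
Since 2π² ≈ 19.739 < 24.396, λ₁ < 0.
The n=1 mode grows fastest (−λₙ is largest for n=1) → dominates.
Asymptotic: u ~ c₁ sin(πx/1) e^{4.657t} (exponential growth at rate −λ₁ ≈ 4.657).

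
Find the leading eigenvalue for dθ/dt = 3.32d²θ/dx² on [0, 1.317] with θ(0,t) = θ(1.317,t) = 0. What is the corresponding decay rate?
Eigenvalues: λₙ = 3.32n²π²/1.317².
First three modes:
  n=1: λ₁ = 3.32π²/1.317² ≈ 18.891
  n=2: λ₂ = 13.28π²/1.317² ≈ 75.566 (4× faster decay)
  n=3: λ₃ = 29.88π²/1.317² ≈ 170.023 (9× faster decay)
As t → ∞, higher modes decay exponentially faster. The n=1 mode dominates: θ ~ c₁ sin(πx/1.317) e^{-λ₁t}.
Decay rate: λ₁ = 3.32π²/1.317² ≈ 18.891.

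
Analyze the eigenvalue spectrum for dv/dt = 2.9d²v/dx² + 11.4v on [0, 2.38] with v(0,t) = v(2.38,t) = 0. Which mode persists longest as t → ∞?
Eigenvalues: λₙ = 2.9n²π²/2.38² - 11.4.
First three modes:
  n=1: λ₁ = 2.9π²/2.38² - 11.4 ≈ -6.347
  n=2: λ₂ = 11.6π²/2.38² - 11.4 ≈ 8.812
  n=3: λ₃ = 26.1π²/2.38² - 11.4 ≈ 34.076
Since 2.9π²/2.38² ≈ 5.053 < 11.4, λ₁ < 0.
The n=1 mode grows fastest (−λₙ is largest for n=1) → dominates.
Asymptotic: v ~ c₁ sin(πx/2.38) e^{6.347t} (exponential growth at rate −λ₁ ≈ 6.347).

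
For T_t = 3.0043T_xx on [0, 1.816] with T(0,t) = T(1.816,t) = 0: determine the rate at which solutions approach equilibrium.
Eigenvalues: λₙ = 3.0043n²π²/1.816².
First three modes:
  n=1: λ₁ = 3.0043π²/1.816² ≈ 8.991
  n=2: λ₂ = 12.0172π²/1.816² ≈ 35.964 (4× faster decay)
  n=3: λ₃ = 27.0387π²/1.816² ≈ 80.92 (9× faster decay)
As t → ∞, higher modes decay exponentially faster. The n=1 mode dominates: T ~ c₁ sin(πx/1.816) e^{-λ₁t}.
Decay rate: λ₁ = 3.0043π²/1.816² ≈ 8.991.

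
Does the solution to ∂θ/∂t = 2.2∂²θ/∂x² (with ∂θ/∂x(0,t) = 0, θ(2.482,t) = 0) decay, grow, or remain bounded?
θ → 0. Heat escapes through the Dirichlet boundary.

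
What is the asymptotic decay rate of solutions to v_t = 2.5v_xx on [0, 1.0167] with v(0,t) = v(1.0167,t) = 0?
Eigenvalues: λₙ = 2.5n²π²/1.0167².
First three modes:
  n=1: λ₁ = 2.5π²/1.0167² ≈ 23.87
  n=2: λ₂ = 10π²/1.0167² ≈ 95.48 (4× faster decay)
  n=3: λ₃ = 22.5π²/1.0167² ≈ 214.831 (9× faster decay)
As t → ∞, higher modes decay exponentially faster. The n=1 mode dominates: v ~ c₁ sin(πx/1.0167) e^{-λ₁t}.
Decay rate: λ₁ = 2.5π²/1.0167² ≈ 23.87.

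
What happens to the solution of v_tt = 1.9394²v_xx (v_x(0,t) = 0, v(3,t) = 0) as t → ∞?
v oscillates (no decay). Energy is conserved; the solution oscillates indefinitely as standing waves.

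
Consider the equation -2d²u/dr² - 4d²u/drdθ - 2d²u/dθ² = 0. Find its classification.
Parabolic. (A = -2, B = -4, C = -2 gives B² - 4AC = 0.)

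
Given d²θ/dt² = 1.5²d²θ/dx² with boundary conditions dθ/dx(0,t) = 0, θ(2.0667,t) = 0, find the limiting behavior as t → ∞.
θ oscillates (no decay). Energy is conserved; the solution oscillates indefinitely as standing waves.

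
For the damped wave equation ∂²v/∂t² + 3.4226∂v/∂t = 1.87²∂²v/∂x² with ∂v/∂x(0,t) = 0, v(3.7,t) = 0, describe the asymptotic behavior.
v → 0. Damping (γ=3.4226) dissipates energy; oscillations decay exponentially.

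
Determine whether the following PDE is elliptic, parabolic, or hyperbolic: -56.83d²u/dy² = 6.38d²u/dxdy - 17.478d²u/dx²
Rewriting in standard form: 17.478d²u/dx² - 6.38d²u/dxdy - 56.83d²u/dy² = 0. Coefficients: A = 17.478, B = -6.38, C = -56.83. B² - 4AC = 4013.80336, which is positive, so the equation is hyperbolic.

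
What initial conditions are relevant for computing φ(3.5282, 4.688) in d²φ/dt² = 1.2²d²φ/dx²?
Domain of dependence: [-2.0974, 9.1538]. Signals travel at speed 1.2, so data within |x - 3.5282| ≤ 1.2·4.688 = 5.6256 can reach the point.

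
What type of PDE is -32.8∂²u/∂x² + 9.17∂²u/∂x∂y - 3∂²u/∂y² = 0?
With A = -32.8, B = 9.17, C = -3, the discriminant is -309.5111. This is an elliptic PDE.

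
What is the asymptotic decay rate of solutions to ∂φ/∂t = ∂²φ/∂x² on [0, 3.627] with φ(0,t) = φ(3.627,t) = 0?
Eigenvalues: λₙ = n²π²/3.627².
First three modes:
  n=1: λ₁ = π²/3.627² ≈ 0.75
  n=2: λ₂ = 4π²/3.627² ≈ 3.001 (4× faster decay)
  n=3: λ₃ = 9π²/3.627² ≈ 6.752 (9× faster decay)
As t → ∞, higher modes decay exponentially faster. The n=1 mode dominates: φ ~ c₁ sin(πx/3.627) e^{-λ₁t}.
Decay rate: λ₁ = π²/3.627² ≈ 0.75.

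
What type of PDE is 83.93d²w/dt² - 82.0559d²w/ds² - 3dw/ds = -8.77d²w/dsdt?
Rewriting in standard form: -82.0559d²w/ds² + 8.77d²w/dsdt + 83.93d²w/dt² - 3dw/ds = 0. With A = -82.0559, B = 8.77, C = 83.93, the discriminant is 27624.719648. This is a hyperbolic PDE.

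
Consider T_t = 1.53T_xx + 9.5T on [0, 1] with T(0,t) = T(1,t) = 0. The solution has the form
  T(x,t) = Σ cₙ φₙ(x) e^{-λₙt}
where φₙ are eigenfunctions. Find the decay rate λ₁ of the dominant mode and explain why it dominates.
Eigenvalues: λₙ = 1.53n²π²/1² - 9.5.
First three modes:
  n=1: λ₁ = 1.53π² - 9.5 ≈ 5.6
  n=2: λ₂ = 6.12π² - 9.5 ≈ 50.902
  n=3: λ₃ = 13.77π² - 9.5 ≈ 126.404
Since 1.53π² ≈ 15.1 > 9.5, all λₙ > 0.
The n=1 mode decays slowest → dominates as t → ∞.
Asymptotic: T ~ c₁ sin(πx/1) e^{-λ₁t} with decay rate λ₁ ≈ 5.6.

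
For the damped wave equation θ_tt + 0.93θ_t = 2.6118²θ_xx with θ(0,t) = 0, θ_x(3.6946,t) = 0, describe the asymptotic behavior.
θ → 0. Damping (γ=0.93) dissipates energy; oscillations decay exponentially.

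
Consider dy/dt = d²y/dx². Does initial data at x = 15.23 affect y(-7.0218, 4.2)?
Yes, for any finite x. The heat equation has infinite propagation speed, so all initial data affects all points at any t > 0.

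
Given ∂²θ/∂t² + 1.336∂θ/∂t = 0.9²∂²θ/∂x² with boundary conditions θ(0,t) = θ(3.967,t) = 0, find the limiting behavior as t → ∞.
θ → 0. Damping (γ=1.336) dissipates energy; oscillations decay exponentially.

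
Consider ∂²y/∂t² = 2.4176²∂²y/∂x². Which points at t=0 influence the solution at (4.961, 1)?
Domain of dependence: [2.5434, 7.3786]. Signals travel at speed 2.4176, so data within |x - 4.961| ≤ 2.4176·1 = 2.4176 can reach the point.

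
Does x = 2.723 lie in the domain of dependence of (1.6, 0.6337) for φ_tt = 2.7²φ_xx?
Yes. The domain of dependence is [-0.11099, 3.31099], and 2.723 ∈ [-0.11099, 3.31099].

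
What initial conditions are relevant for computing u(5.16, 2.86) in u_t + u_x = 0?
A single point: x = 2.3. The characteristic through (5.16, 2.86) is x - 1t = const, so x = 5.16 - 1·2.86 = 2.3.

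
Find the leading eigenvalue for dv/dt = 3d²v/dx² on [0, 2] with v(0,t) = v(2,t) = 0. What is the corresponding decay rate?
Eigenvalues: λₙ = 3n²π²/2².
First three modes:
  n=1: λ₁ = 3π²/2² ≈ 7.402
  n=2: λ₂ = 12π²/2² ≈ 29.609 (4× faster decay)
  n=3: λ₃ = 27π²/2² ≈ 66.62 (9× faster decay)
As t → ∞, higher modes decay exponentially faster. The n=1 mode dominates: v ~ c₁ sin(πx/2) e^{-λ₁t}.
Decay rate: λ₁ = 3π²/2² ≈ 7.402.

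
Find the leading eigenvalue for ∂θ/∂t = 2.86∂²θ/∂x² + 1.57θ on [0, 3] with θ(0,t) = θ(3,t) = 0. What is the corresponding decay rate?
Eigenvalues: λₙ = 2.86n²π²/3² - 1.57.
First three modes:
  n=1: λ₁ = 2.86π²/3² - 1.57 ≈ 1.566
  n=2: λ₂ = 11.44π²/3² - 1.57 ≈ 10.975
  n=3: λ₃ = 25.74π²/3² - 1.57 ≈ 26.657
Since 2.86π²/3² ≈ 3.136 > 1.57, all λₙ > 0.
The n=1 mode decays slowest → dominates as t → ∞.
Asymptotic: θ ~ c₁ sin(πx/3) e^{-λ₁t} with decay rate λ₁ ≈ 1.566.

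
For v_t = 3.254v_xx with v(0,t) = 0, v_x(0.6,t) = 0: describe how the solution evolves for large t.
v → 0. Heat escapes through the Dirichlet boundary.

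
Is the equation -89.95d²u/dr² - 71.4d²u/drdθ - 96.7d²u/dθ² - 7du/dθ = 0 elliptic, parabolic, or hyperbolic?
Computing B² - 4AC with A = -89.95, B = -71.4, C = -96.7: discriminant = -29694.7 (negative). Answer: elliptic.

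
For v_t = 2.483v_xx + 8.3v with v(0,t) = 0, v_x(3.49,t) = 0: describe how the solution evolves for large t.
v grows unboundedly. Reaction dominates diffusion (r=8.3 > κπ²/(4L²)≈0.5); solution grows exponentially.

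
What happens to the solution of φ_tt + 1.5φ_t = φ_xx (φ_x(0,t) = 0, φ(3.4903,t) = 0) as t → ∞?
φ → 0. Damping (γ=1.5) dissipates energy; oscillations decay exponentially.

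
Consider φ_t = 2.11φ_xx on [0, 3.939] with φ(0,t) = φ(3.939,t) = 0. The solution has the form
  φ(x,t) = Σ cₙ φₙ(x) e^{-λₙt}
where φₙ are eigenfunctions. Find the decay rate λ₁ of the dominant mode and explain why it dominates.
Eigenvalues: λₙ = 2.11n²π²/3.939².
First three modes:
  n=1: λ₁ = 2.11π²/3.939² ≈ 1.342
  n=2: λ₂ = 8.44π²/3.939² ≈ 5.369 (4× faster decay)
  n=3: λ₃ = 18.99π²/3.939² ≈ 12.08 (9× faster decay)
As t → ∞, higher modes decay exponentially faster. The n=1 mode dominates: φ ~ c₁ sin(πx/3.939) e^{-λ₁t}.
Decay rate: λ₁ = 2.11π²/3.939² ≈ 1.342.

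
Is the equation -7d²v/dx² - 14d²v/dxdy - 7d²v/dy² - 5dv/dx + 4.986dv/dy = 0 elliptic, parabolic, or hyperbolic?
Computing B² - 4AC with A = -7, B = -14, C = -7: discriminant = 0 (zero). Answer: parabolic.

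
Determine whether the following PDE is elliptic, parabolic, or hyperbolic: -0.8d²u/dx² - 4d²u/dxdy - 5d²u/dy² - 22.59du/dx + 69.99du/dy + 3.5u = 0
Coefficients: A = -0.8, B = -4, C = -5. B² - 4AC = 0, which is zero, so the equation is parabolic.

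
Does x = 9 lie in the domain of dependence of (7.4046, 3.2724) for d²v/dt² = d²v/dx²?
Yes. The domain of dependence is [4.1322, 10.677], and 9 ∈ [4.1322, 10.677].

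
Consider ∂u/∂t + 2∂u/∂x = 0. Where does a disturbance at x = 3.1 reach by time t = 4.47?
At x = 12.04. The characteristic carries data from (3.1, 0) to (12.04, 4.47).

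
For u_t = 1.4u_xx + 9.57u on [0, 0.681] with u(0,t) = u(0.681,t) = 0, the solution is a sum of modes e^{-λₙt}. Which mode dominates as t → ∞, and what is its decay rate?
Eigenvalues: λₙ = 1.4n²π²/0.681² - 9.57.
First three modes:
  n=1: λ₁ = 1.4π²/0.681² - 9.57 ≈ 20.224
  n=2: λ₂ = 5.6π²/0.681² - 9.57 ≈ 109.607
  n=3: λ₃ = 12.6π²/0.681² - 9.57 ≈ 258.579
Since 1.4π²/0.681² ≈ 29.794 > 9.57, all λₙ > 0.
The n=1 mode decays slowest → dominates as t → ∞.
Asymptotic: u ~ c₁ sin(πx/0.681) e^{-λ₁t} with decay rate λ₁ ≈ 20.224.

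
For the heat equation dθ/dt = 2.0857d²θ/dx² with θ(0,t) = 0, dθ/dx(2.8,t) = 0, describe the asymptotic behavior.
θ → 0. Heat escapes through the Dirichlet boundary.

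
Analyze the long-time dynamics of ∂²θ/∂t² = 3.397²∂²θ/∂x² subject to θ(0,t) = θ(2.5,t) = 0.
Long-time behavior: θ oscillates (no decay). Energy is conserved; the solution oscillates indefinitely as standing waves.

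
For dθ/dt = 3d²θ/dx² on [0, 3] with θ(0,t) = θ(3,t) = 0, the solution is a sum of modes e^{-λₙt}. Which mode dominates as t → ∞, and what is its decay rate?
Eigenvalues: λₙ = 3n²π²/3².
First three modes:
  n=1: λ₁ = 3π²/3² ≈ 3.29
  n=2: λ₂ = 12π²/3² ≈ 13.159 (4× faster decay)
  n=3: λ₃ = 27π²/3² ≈ 29.609 (9× faster decay)
As t → ∞, higher modes decay exponentially faster. The n=1 mode dominates: θ ~ c₁ sin(πx/3) e^{-λ₁t}.
Decay rate: λ₁ = 3π²/3² ≈ 3.29.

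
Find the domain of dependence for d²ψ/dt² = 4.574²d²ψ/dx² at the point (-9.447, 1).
Domain of dependence: [-14.021, -4.873]. Signals travel at speed 4.574, so data within |x - -9.447| ≤ 4.574·1 = 4.574 can reach the point.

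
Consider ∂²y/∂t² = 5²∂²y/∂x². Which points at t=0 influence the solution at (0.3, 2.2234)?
Domain of dependence: [-10.817, 11.417]. Signals travel at speed 5, so data within |x - 0.3| ≤ 5·2.2234 = 11.117 can reach the point.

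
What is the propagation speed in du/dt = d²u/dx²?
Infinite. The heat equation is parabolic, not hyperbolic, so disturbances propagate instantly.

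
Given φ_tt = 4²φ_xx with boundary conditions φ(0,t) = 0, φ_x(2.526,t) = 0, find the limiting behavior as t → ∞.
φ oscillates (no decay). Energy is conserved; the solution oscillates indefinitely as standing waves.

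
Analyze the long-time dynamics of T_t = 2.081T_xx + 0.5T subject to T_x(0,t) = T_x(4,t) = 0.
Long-time behavior: T grows unboundedly. With Neumann BCs the constant mode has diffusion eigenvalue 0, so any r > 0 makes it grow like e^(0.5t); solution grows exponentially.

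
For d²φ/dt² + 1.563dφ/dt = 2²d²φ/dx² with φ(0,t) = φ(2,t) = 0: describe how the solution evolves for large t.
φ → 0. Damping (γ=1.563) dissipates energy; oscillations decay exponentially.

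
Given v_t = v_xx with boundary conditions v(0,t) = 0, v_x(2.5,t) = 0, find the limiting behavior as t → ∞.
v → 0. Heat escapes through the Dirichlet boundary.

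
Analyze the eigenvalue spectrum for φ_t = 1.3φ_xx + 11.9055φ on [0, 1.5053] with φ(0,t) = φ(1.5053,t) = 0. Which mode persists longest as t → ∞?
Eigenvalues: λₙ = 1.3n²π²/1.5053² - 11.9055.
First three modes:
  n=1: λ₁ = 1.3π²/1.5053² - 11.9055 ≈ -6.243
  n=2: λ₂ = 5.2π²/1.5053² - 11.9055 ≈ 10.744
  n=3: λ₃ = 11.7π²/1.5053² - 11.9055 ≈ 39.056
Since 1.3π²/1.5053² ≈ 5.662 < 11.9055, λ₁ < 0.
The n=1 mode grows fastest (−λₙ is largest for n=1) → dominates.
Asymptotic: φ ~ c₁ sin(πx/1.5053) e^{6.243t} (exponential growth at rate −λ₁ ≈ 6.243).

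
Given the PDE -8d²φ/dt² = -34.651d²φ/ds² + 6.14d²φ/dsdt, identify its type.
Rewriting in standard form: 34.651d²φ/ds² - 6.14d²φ/dsdt - 8d²φ/dt² = 0. The second-order coefficients are A = 34.651, B = -6.14, C = -8. Since B² - 4AC = 1146.5316 > 0, this is a hyperbolic PDE.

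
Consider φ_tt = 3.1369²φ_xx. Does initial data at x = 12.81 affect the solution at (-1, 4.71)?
Yes. The domain of dependence is [-15.774799, 13.774799], and 12.81 ∈ [-15.774799, 13.774799].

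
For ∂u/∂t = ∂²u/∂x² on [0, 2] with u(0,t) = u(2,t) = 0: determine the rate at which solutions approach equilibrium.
Eigenvalues: λₙ = n²π²/2².
First three modes:
  n=1: λ₁ = π²/2² ≈ 2.467
  n=2: λ₂ = 4π²/2² ≈ 9.87 (4× faster decay)
  n=3: λ₃ = 9π²/2² ≈ 22.207 (9× faster decay)
As t → ∞, higher modes decay exponentially faster. The n=1 mode dominates: u ~ c₁ sin(πx/2) e^{-λ₁t}.
Decay rate: λ₁ = π²/2² ≈ 2.467.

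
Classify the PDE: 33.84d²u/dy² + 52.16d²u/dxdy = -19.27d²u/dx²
Rewriting in standard form: 19.27d²u/dx² + 52.16d²u/dxdy + 33.84d²u/dy² = 0. A = 19.27, B = 52.16, C = 33.84. Discriminant B² - 4AC = 112.2784. Since 112.2784 > 0, hyperbolic.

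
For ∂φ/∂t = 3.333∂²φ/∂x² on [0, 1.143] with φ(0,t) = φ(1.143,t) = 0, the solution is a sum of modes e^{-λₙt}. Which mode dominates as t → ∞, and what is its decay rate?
Eigenvalues: λₙ = 3.333n²π²/1.143².
First three modes:
  n=1: λ₁ = 3.333π²/1.143² ≈ 25.179
  n=2: λ₂ = 13.332π²/1.143² ≈ 100.717 (4× faster decay)
  n=3: λ₃ = 29.997π²/1.143² ≈ 226.613 (9× faster decay)
As t → ∞, higher modes decay exponentially faster. The n=1 mode dominates: φ ~ c₁ sin(πx/1.143) e^{-λ₁t}.
Decay rate: λ₁ = 3.333π²/1.143² ≈ 25.179.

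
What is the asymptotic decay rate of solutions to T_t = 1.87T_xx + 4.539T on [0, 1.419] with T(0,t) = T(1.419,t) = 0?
Eigenvalues: λₙ = 1.87n²π²/1.419² - 4.539.
First three modes:
  n=1: λ₁ = 1.87π²/1.419² - 4.539 ≈ 4.627
  n=2: λ₂ = 7.48π²/1.419² - 4.539 ≈ 32.125
  n=3: λ₃ = 16.83π²/1.419² - 4.539 ≈ 77.954
Since 1.87π²/1.419² ≈ 9.166 > 4.539, all λₙ > 0.
The n=1 mode decays slowest → dominates as t → ∞.
Asymptotic: T ~ c₁ sin(πx/1.419) e^{-λ₁t} with decay rate λ₁ ≈ 4.627.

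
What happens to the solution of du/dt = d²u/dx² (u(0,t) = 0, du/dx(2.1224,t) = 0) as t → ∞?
u → 0. Heat escapes through the Dirichlet boundary.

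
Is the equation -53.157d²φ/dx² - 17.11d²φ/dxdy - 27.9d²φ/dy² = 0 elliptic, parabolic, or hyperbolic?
Computing B² - 4AC with A = -53.157, B = -17.11, C = -27.9: discriminant = -5639.5691 (negative). Answer: elliptic.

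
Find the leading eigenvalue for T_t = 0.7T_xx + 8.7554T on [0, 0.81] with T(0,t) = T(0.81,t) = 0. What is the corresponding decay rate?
Eigenvalues: λₙ = 0.7n²π²/0.81² - 8.7554.
First three modes:
  n=1: λ₁ = 0.7π²/0.81² - 8.7554 ≈ 1.775
  n=2: λ₂ = 2.8π²/0.81² - 8.7554 ≈ 33.365
  n=3: λ₃ = 6.3π²/0.81² - 8.7554 ≈ 86.014
Since 0.7π²/0.81² ≈ 10.53 > 8.7554, all λₙ > 0.
The n=1 mode decays slowest → dominates as t → ∞.
Asymptotic: T ~ c₁ sin(πx/0.81) e^{-λ₁t} with decay rate λ₁ ≈ 1.775.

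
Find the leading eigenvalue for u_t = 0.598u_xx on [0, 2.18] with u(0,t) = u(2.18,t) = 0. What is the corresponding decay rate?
Eigenvalues: λₙ = 0.598n²π²/2.18².
First three modes:
  n=1: λ₁ = 0.598π²/2.18² ≈ 1.242
  n=2: λ₂ = 2.392π²/2.18² ≈ 4.968 (4× faster decay)
  n=3: λ₃ = 5.382π²/2.18² ≈ 11.177 (9× faster decay)
As t → ∞, higher modes decay exponentially faster. The n=1 mode dominates: u ~ c₁ sin(πx/2.18) e^{-λ₁t}.
Decay rate: λ₁ = 0.598π²/2.18² ≈ 1.242.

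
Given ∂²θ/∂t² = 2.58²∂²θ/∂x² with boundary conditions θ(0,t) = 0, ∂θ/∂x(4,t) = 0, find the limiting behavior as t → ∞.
θ oscillates (no decay). Energy is conserved; the solution oscillates indefinitely as standing waves.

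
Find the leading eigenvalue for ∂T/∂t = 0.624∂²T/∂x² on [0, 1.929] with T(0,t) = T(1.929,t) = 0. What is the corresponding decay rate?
Eigenvalues: λₙ = 0.624n²π²/1.929².
First three modes:
  n=1: λ₁ = 0.624π²/1.929² ≈ 1.655
  n=2: λ₂ = 2.496π²/1.929² ≈ 6.62 (4× faster decay)
  n=3: λ₃ = 5.616π²/1.929² ≈ 14.896 (9× faster decay)
As t → ∞, higher modes decay exponentially faster. The n=1 mode dominates: T ~ c₁ sin(πx/1.929) e^{-λ₁t}.
Decay rate: λ₁ = 0.624π²/1.929² ≈ 1.655.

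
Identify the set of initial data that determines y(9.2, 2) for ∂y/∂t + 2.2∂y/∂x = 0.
A single point: x = 4.8. The characteristic through (9.2, 2) is x - 2.2t = const, so x = 9.2 - 2.2·2 = 4.8.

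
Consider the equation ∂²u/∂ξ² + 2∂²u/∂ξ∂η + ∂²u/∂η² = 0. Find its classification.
Parabolic. (A = 1, B = 2, C = 1 gives B² - 4AC = 0.)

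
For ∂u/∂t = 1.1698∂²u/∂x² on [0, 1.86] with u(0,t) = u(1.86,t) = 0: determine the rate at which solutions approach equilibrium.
Eigenvalues: λₙ = 1.1698n²π²/1.86².
First three modes:
  n=1: λ₁ = 1.1698π²/1.86² ≈ 3.337
  n=2: λ₂ = 4.6792π²/1.86² ≈ 13.349 (4× faster decay)
  n=3: λ₃ = 10.5282π²/1.86² ≈ 30.035 (9× faster decay)
As t → ∞, higher modes decay exponentially faster. The n=1 mode dominates: u ~ c₁ sin(πx/1.86) e^{-λ₁t}.
Decay rate: λ₁ = 1.1698π²/1.86² ≈ 3.337.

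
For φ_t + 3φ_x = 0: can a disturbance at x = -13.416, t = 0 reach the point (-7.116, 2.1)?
Yes. The characteristic through (-7.116, 2.1) passes through x = -13.416.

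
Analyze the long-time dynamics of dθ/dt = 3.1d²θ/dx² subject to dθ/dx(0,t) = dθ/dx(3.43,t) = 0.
Long-time behavior: θ → constant (steady state). Heat is conserved (no flux at boundaries); solution approaches the spatial average.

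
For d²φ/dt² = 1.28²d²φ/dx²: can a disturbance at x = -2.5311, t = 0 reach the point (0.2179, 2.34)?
Yes. The domain of dependence is [-2.7773, 3.2131], and -2.5311 ∈ [-2.7773, 3.2131].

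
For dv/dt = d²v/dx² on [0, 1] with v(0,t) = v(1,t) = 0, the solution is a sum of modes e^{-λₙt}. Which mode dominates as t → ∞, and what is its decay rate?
Eigenvalues: λₙ = n²π².
First three modes:
  n=1: λ₁ = π² ≈ 9.87
  n=2: λ₂ = 4π² ≈ 39.478 (4× faster decay)
  n=3: λ₃ = 9π² ≈ 88.826 (9× faster decay)
As t → ∞, higher modes decay exponentially faster. The n=1 mode dominates: v ~ c₁ sin(πx) e^{-λ₁t}.
Decay rate: λ₁ = π² ≈ 9.87.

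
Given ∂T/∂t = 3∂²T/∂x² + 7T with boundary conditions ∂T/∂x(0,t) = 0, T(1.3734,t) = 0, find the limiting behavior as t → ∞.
T grows unboundedly. Reaction dominates diffusion (r=7 > κπ²/(4L²)≈3.92); solution grows exponentially.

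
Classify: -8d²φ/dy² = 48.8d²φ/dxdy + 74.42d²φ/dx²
Rewriting in standard form: -74.42d²φ/dx² - 48.8d²φ/dxdy - 8d²φ/dy² = 0. Parabolic (discriminant = 0).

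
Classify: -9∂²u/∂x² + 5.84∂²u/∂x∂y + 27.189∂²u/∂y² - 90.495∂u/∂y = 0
Hyperbolic (discriminant = 1012.9096).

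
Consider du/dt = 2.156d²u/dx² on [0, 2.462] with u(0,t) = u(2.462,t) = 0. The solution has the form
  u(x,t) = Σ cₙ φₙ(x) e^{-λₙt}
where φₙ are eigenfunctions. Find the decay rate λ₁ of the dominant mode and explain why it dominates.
Eigenvalues: λₙ = 2.156n²π²/2.462².
First three modes:
  n=1: λ₁ = 2.156π²/2.462² ≈ 3.511
  n=2: λ₂ = 8.624π²/2.462² ≈ 14.042 (4× faster decay)
  n=3: λ₃ = 19.404π²/2.462² ≈ 31.595 (9× faster decay)
As t → ∞, higher modes decay exponentially faster. The n=1 mode dominates: u ~ c₁ sin(πx/2.462) e^{-λ₁t}.
Decay rate: λ₁ = 2.156π²/2.462² ≈ 3.511.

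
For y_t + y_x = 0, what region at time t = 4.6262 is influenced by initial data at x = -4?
At x = 0.6262. The characteristic carries data from (-4, 0) to (0.6262, 4.6262).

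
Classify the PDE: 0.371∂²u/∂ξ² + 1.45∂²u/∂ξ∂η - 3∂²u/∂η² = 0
A = 0.371, B = 1.45, C = -3. Discriminant B² - 4AC = 6.5545. Since 6.5545 > 0, hyperbolic.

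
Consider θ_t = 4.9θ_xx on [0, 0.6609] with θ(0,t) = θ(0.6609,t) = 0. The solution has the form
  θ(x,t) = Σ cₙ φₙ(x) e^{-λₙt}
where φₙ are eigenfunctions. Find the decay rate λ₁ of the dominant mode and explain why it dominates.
Eigenvalues: λₙ = 4.9n²π²/0.6609².
First three modes:
  n=1: λ₁ = 4.9π²/0.6609² ≈ 110.72
  n=2: λ₂ = 19.6π²/0.6609² ≈ 442.878 (4× faster decay)
  n=3: λ₃ = 44.1π²/0.6609² ≈ 996.476 (9× faster decay)
As t → ∞, higher modes decay exponentially faster. The n=1 mode dominates: θ ~ c₁ sin(πx/0.6609) e^{-λ₁t}.
Decay rate: λ₁ = 4.9π²/0.6609² ≈ 110.72.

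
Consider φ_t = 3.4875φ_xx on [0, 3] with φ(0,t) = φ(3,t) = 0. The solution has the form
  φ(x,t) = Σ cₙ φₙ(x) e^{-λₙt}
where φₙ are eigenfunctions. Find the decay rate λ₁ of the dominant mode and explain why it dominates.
Eigenvalues: λₙ = 3.4875n²π²/3².
First three modes:
  n=1: λ₁ = 3.4875π²/3² ≈ 3.824
  n=2: λ₂ = 13.95π²/3² ≈ 15.298 (4× faster decay)
  n=3: λ₃ = 31.3875π²/3² ≈ 34.42 (9× faster decay)
As t → ∞, higher modes decay exponentially faster. The n=1 mode dominates: φ ~ c₁ sin(πx/3) e^{-λ₁t}.
Decay rate: λ₁ = 3.4875π²/3² ≈ 3.824.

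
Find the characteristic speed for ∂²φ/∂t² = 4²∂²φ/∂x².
Speed = 4. Information travels along characteristics x = x₀ ± 4t.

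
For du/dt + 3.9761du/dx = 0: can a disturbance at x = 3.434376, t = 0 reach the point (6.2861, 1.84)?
No. Only data at x = -1.029924 affects (6.2861, 1.84). Advection has one-way propagation along characteristics.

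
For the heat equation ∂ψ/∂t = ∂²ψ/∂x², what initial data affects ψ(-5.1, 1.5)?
The entire real line. The heat equation has infinite propagation speed: any initial disturbance instantly affects all points (though exponentially small far away).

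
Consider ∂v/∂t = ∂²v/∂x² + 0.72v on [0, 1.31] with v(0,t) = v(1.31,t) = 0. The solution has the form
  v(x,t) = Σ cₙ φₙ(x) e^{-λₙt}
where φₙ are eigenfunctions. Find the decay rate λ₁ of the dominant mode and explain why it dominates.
Eigenvalues: λₙ = n²π²/1.31² - 0.72.
First three modes:
  n=1: λ₁ = π²/1.31² - 0.72 ≈ 5.031
  n=2: λ₂ = 4π²/1.31² - 0.72 ≈ 22.285
  n=3: λ₃ = 9π²/1.31² - 0.72 ≈ 51.041
Since π²/1.31² ≈ 5.751 > 0.72, all λₙ > 0.
The n=1 mode decays slowest → dominates as t → ∞.
Asymptotic: v ~ c₁ sin(πx/1.31) e^{-λ₁t} with decay rate λ₁ ≈ 5.031.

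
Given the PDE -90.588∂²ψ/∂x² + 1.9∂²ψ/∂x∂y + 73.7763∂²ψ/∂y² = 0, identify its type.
The second-order coefficients are A = -90.588, B = 1.9, C = 73.7763. Since B² - 4AC = 26736.5998576 > 0, this is a hyperbolic PDE.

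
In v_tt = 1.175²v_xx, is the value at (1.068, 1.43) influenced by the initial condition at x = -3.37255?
No. The domain of dependence is [-0.61225, 2.74825], and -3.37255 is outside this interval.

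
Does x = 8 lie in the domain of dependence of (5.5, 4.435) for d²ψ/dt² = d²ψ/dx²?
Yes. The domain of dependence is [1.065, 9.935], and 8 ∈ [1.065, 9.935].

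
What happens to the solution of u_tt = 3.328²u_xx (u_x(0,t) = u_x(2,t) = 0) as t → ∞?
u oscillates about a mean that drifts linearly in t (generically unbounded; no decay). There is no damping, so the nonconstant modes persist as standing waves (energy conserved, no decay). But with Neumann conditions at both ends the constant mode has eigenvalue 0: the spatial mean M(t) of u satisfies M'' = 0, so M(t) = M(0) + M'(0)·t. Unless the initial velocity has zero mean (∫u_t(x,0)dx = 0), the solution grows linearly in t (unbounded, though not exponentially); if it does have zero mean, the solution stays bounded and simply oscillates.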